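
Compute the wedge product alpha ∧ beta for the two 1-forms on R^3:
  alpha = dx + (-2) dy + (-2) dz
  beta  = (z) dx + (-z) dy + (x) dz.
alpha ∧ beta = (z) dx ∧ dy + (x + 2*z) dx ∧ dz + (-2*x - 2*z) dy ∧ dz

Distribute the wedge, using dx_i ∧ dx_j = -dx_j ∧ dx_i and dx_i ∧ dx_i = 0. For each pair (i, j) with i < j, the coefficient of dx_i ∧ dx_j in alpha ∧ beta is (alpha_i * beta_j - alpha_j * beta_i). Collecting: alpha ∧ beta = (z) dx ∧ dy + (x + 2*z) dx ∧ dz + (-2*x - 2*z) dy ∧ dz.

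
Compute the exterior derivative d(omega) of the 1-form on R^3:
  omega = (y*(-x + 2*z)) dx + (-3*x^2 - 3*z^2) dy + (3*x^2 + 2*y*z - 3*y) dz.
d(omega) = (-5*x - 2*z) dx ∧ dy + (6*x - 2*y) dx ∧ dz + (8*z - 3) dy ∧ dz

For a 1-form omega = sum_i f_i dx_i, the exterior derivative is
  d(omega) = sum_{i < j} (∂f_j/∂x_i - ∂f_i/∂x_j) dx_i ∧ dx_j.
  coefficient of dx ∧ dy: ∂f_2/∂x - ∂f_1/∂y = ∂(-3*x^2 - 3*z^2)/∂x - ∂(y*(-x + 2*z))/∂y = -5*x - 2*z
  coefficient of dx ∧ dz: ∂f_3/∂x - ∂f_1/∂z = ∂(3*x^2 + 2*y*z - 3*y)/∂x - ∂(y*(-x + 2*z))/∂z = 6*x - 2*y
  coefficient of dy ∧ dz: ∂f_3/∂y - ∂f_2/∂z = ∂(3*x^2 + 2*y*z - 3*y)/∂y - ∂(-3*x^2 - 3*z^2)/∂z = 8*z - 3
Assembling: d(omega) = (-5*x - 2*z) dx ∧ dy + (6*x - 2*y) dx ∧ dz + (8*z - 3) dy ∧ dz.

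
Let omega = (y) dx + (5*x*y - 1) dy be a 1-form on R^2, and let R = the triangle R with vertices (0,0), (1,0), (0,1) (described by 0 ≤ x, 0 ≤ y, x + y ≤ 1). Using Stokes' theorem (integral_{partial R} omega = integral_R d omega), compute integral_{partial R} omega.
integral_(partial R) omega = 1/3

Stokes: integral_partial_R omega = integral_R d omega with d omega = (∂Q/∂x - ∂P/∂y) dx ∧ dy.
  ∂Q/∂x = 5*y
  ∂P/∂y = 1
  integrand = ∂Q/∂x - ∂P/∂y = 5*y - 1.
Integrating over R: integral_0^1 integral_0^{1-x} (5*y - 1) dy dx = 1/3.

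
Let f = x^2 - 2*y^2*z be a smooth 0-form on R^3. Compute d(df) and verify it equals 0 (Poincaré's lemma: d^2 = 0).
d(df) = 0

Step 1: df = sum_i (∂f/∂x_i) dx_i = (2*x) dx + (-4*y*z) dy + (-2*y^2) dz.
Step 2: Apply d again. Using the 1-form formula, the coefficient of dx ∧ dy in d(df) is ∂^2 f/∂x ∂y - ∂^2 f/∂y ∂x = (0) - (0) = 0 (equality of mixed partials for smooth f).
Similarly for dx ∧ dz and dy ∧ dz — all coefficients vanish. So d(df) = 0.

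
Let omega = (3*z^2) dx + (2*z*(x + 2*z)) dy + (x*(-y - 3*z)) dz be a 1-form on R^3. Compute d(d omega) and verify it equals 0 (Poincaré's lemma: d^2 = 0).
d(d omega) = 0

Step 1: d omega = sum_{i<j} (∂f_j/∂x_i - ∂f_i/∂x_j) dx_i ∧ dx_j:
  coeff of dx ∧ dy: 2*z
  coeff of dx ∧ dz: -y - 9*z
  coeff of dy ∧ dz: -3*x - 8*z
Step 2: Apply d again to each 2-form coefficient. The only possible 3-form in R^3 is dx ∧ dy ∧ dz, with coefficient
  ∂(coeff of dy∧dz)/∂x - ∂(coeff of dx∧dz)/∂y + ∂(coeff of dx∧dy)/∂z
  = ∂/∂x (-3*x - 8*z) - ∂/∂y (-y - 9*z) + ∂/∂z (2*z).
Each of these terms simplifies to sums of mixed partials that cancel in pairs. The result is 0 (by equality of mixed partials for smooth functions — Schwarz / Clairaut).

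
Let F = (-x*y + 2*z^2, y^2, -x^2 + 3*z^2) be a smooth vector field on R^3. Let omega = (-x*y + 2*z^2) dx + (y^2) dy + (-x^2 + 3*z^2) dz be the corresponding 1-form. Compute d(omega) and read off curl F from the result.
d(omega) = (0) dy ∧ dz + (2*x + 4*z) dz ∧ dx + (x) dx ∧ dy; curl F = (0, 2*x + 4*z, x)

d omega = sum_{i<j} (∂f_j/∂x_i - ∂f_i/∂x_j) dx_i ∧ dx_j. Under the identification (dy ∧ dz, dz ∧ dx, dx ∧ dy) ↔ (e_x, e_y, e_z), the coefficients are exactly the components of curl F. Compute:
  ∂R/∂y - ∂Q/∂z = (0) - (0) = 0
  ∂P/∂z - ∂R/∂x = (4*z) - (-2*x) = 2*x + 4*z
  ∂Q/∂x - ∂P/∂y = (0) - (-x) = x.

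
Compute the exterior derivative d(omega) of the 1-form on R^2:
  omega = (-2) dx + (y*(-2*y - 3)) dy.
d(omega) = 0

For a 1-form omega = sum_i f_i dx_i, the exterior derivative is
  d(omega) = sum_{i < j} (∂f_j/∂x_i - ∂f_i/∂x_j) dx_i ∧ dx_j.

Assembling: d(omega) = 0.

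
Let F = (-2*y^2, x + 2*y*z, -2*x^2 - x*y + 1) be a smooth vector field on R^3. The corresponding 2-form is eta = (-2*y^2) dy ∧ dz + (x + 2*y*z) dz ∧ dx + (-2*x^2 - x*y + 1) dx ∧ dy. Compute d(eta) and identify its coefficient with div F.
d(eta) = (2*z) dx ∧ dy ∧ dz; div F = 2*z

For a 2-form in R^3 of the form above, applying d gives a 3-form with coefficient ∂P/∂x + ∂Q/∂y + ∂R/∂z:
  ∂P/∂x = 0
  ∂Q/∂y = 2*z
  ∂R/∂z = 0
Sum = 2*z, which is exactly div F.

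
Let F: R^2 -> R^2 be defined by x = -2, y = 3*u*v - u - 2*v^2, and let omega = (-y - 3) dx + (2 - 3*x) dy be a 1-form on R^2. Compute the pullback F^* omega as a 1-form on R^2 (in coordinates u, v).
F^* omega = (24*v - 8) du + (24*u - 32*v) dv

Using F^*(f dg) = (f ∘ F) d(g ∘ F), substitute each coordinate x_i by F_i(u, v) in f_i, and replace dx_i by d F_i = (∂F_i/∂u) du + (∂F_i/∂v) dv.
  For the x component: f_1(F) = -3*u*v + u + 2*v^2 - 3; d F_1 = (0) du + (0) dv
  For the y component: f_2(F) = 8; d F_2 = (3*v - 1) du + (3*u - 4*v) dv
Combining and collecting du, dv coefficients:
  coeff of du: 24*v - 8
  coeff of dv: 24*u - 32*v
F^* omega = (24*v - 8) du + (24*u - 32*v) dv.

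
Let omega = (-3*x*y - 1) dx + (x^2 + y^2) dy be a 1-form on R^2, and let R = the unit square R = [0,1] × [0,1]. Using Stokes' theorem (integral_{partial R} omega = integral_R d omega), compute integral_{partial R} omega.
integral_(partial R) omega = 5/2

Stokes: integral_partial_R omega = integral_R d omega with d omega = (∂Q/∂x - ∂P/∂y) dx ∧ dy.
  ∂Q/∂x = 2*x
  ∂P/∂y = -3*x
  integrand = ∂Q/∂x - ∂P/∂y = 5*x.
Integrating over R: integral_0^1 integral_0^1 (5*x) dx dy = 5/2.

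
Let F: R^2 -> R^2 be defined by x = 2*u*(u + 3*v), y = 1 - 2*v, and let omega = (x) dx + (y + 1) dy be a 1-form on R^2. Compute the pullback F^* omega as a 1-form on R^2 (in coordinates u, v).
F^* omega = (4*u*(2*u^2 + 9*u*v + 9*v^2)) du + (12*u^3 + 36*u^2*v + 4*v - 4) dv

Using F^*(f dg) = (f ∘ F) d(g ∘ F), substitute each coordinate x_i by F_i(u, v) in f_i, and replace dx_i by d F_i = (∂F_i/∂u) du + (∂F_i/∂v) dv.
  For the x component: f_1(F) = 2*u*(u + 3*v); d F_1 = (4*u + 6*v) du + (6*u) dv
  For the y component: f_2(F) = 2 - 2*v; d F_2 = (0) du + (-2) dv
Combining and collecting du, dv coefficients:
  coeff of du: 4*u*(2*u^2 + 9*u*v + 9*v^2)
  coeff of dv: 12*u^3 + 36*u^2*v + 4*v - 4
F^* omega = (4*u*(2*u^2 + 9*u*v + 9*v^2)) du + (12*u^3 + 36*u^2*v + 4*v - 4) dv.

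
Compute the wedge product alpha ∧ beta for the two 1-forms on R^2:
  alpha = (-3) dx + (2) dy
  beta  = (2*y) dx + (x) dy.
alpha ∧ beta = (-3*x - 4*y) dx ∧ dy

Distribute the wedge, using dx_i ∧ dx_j = -dx_j ∧ dx_i and dx_i ∧ dx_i = 0. For each pair (i, j) with i < j, the coefficient of dx_i ∧ dx_j in alpha ∧ beta is (alpha_i * beta_j - alpha_j * beta_i). Collecting: alpha ∧ beta = (-3*x - 4*y) dx ∧ dy.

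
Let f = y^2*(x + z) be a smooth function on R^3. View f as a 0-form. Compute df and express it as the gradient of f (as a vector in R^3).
df = (y^2) dx + (2*y*(x + z)) dy + (y^2) dz; grad f = (y^2, 2*y*(x + z), y^2)

For a 0-form f, d f = (∂f/∂x) dx + (∂f/∂y) dy + (∂f/∂z) dz. The components of the vector representation are exactly the entries of grad f in Cartesian coordinates:
  ∂f/∂x = y^2
  ∂f/∂y = 2*y*(x + z)
  ∂f/∂z = y^2.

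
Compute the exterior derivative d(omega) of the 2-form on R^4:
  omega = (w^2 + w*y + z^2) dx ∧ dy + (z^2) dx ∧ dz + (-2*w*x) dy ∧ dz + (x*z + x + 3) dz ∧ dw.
d(omega) = (-2*w + 2*z) dx ∧ dy ∧ dz + (2*w + y) dx ∧ dy ∧ dw + (-2*x) dy ∧ dz ∧ dw + (z + 1) dx ∧ dz ∧ dw

For a 2-form omega = sum_{i<j} g_{ij} dx_i ∧ dx_j, the exterior derivative is
  d(omega) = sum_{i<j} d(g_{ij}) ∧ dx_i ∧ dx_j = sum_{i<j, k} (∂g_{ij}/∂x_k) dx_k ∧ dx_i ∧ dx_j.
Expand each term, using dx_k ∧ dx_i ∧ dx_j = sgn(permutation) dx_{(a)} ∧ dx_{(b)} ∧ dx_{(c)} with (a < b < c) sorted:
  d(w^2 + w*y + z^2) includes (∂/∂z)(w^2 + w*y + z^2) dz = (2*z) dz, which multiplied by dx ∧ dy gives (2*z) dx ∧ dy ∧ dz
  d(w^2 + w*y + z^2) includes (∂/∂w)(w^2 + w*y + z^2) dw = (2*w + y) dw, which multiplied by dx ∧ dy gives (2*w + y) dx ∧ dy ∧ dw
  d(-2*w*x) includes (∂/∂x)(-2*w*x) dx = (-2*w) dx, which multiplied by dy ∧ dz gives (-2*w) dx ∧ dy ∧ dz
  d(-2*w*x) includes (∂/∂w)(-2*w*x) dw = (-2*x) dw, which multiplied by dy ∧ dz gives (-2*x) dy ∧ dz ∧ dw
  d(x*z + x + 3) includes (∂/∂x)(x*z + x + 3) dx = (z + 1) dx, which multiplied by dz ∧ dw gives (z + 1) dx ∧ dz ∧ dw
Collecting like 3-forms: d(omega) = (-2*w + 2*z) dx ∧ dy ∧ dz + (2*w + y) dx ∧ dy ∧ dw + (-2*x) dy ∧ dz ∧ dw + (z + 1) dx ∧ dz ∧ dw.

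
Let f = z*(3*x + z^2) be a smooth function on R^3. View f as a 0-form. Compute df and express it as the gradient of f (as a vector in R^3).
df = (3*z) dx + (0) dy + (3*x + 3*z^2) dz; grad f = (3*z, 0, 3*x + 3*z^2)

For a 0-form f, d f = (∂f/∂x) dx + (∂f/∂y) dy + (∂f/∂z) dz. The components of the vector representation are exactly the entries of grad f in Cartesian coordinates:
  ∂f/∂x = 3*z
  ∂f/∂y = 0
  ∂f/∂z = 3*x + 3*z^2.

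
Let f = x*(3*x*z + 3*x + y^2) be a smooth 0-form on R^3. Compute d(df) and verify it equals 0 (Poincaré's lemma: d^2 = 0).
d(df) = 0

Step 1: df = sum_i (∂f/∂x_i) dx_i = (6*x*z + 6*x + y^2) dx + (2*x*y) dy + (3*x^2) dz.
Step 2: Apply d again. Using the 1-form formula, the coefficient of dx ∧ dy in d(df) is ∂^2 f/∂x ∂y - ∂^2 f/∂y ∂x = (2*y) - (2*y) = 0 (equality of mixed partials for smooth f).
Similarly for dx ∧ dz and dy ∧ dz — all coefficients vanish. So d(df) = 0.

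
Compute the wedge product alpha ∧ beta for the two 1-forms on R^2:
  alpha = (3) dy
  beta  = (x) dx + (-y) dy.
alpha ∧ beta = (-3*x) dx ∧ dy

Distribute the wedge, using dx_i ∧ dx_j = -dx_j ∧ dx_i and dx_i ∧ dx_i = 0. For each pair (i, j) with i < j, the coefficient of dx_i ∧ dx_j in alpha ∧ beta is (alpha_i * beta_j - alpha_j * beta_i). Collecting: alpha ∧ beta = (-3*x) dx ∧ dy.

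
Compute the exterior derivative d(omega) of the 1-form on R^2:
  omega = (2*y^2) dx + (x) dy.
d(omega) = (1 - 4*y) dx ∧ dy

For a 1-form omega = sum_i f_i dx_i, the exterior derivative is
  d(omega) = sum_{i < j} (∂f_j/∂x_i - ∂f_i/∂x_j) dx_i ∧ dx_j.
  coefficient of dx ∧ dy: ∂f_2/∂x - ∂f_1/∂y = ∂(x)/∂x - ∂(2*y^2)/∂y = 1 - 4*y
Assembling: d(omega) = (1 - 4*y) dx ∧ dy.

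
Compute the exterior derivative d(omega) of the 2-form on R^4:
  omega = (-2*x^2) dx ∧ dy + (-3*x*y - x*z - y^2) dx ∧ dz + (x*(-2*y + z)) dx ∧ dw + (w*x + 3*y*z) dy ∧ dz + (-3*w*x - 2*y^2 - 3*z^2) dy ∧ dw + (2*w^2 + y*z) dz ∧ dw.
d(omega) = (w + 3*x + 2*y) dx ∧ dy ∧ dz + (-3*w + 2*x) dx ∧ dy ∧ dw + (-x) dx ∧ dz ∧ dw + (x + 7*z) dy ∧ dz ∧ dw

For a 2-form omega = sum_{i<j} g_{ij} dx_i ∧ dx_j, the exterior derivative is
  d(omega) = sum_{i<j} d(g_{ij}) ∧ dx_i ∧ dx_j = sum_{i<j, k} (∂g_{ij}/∂x_k) dx_k ∧ dx_i ∧ dx_j.
Expand each term, using dx_k ∧ dx_i ∧ dx_j = sgn(permutation) dx_{(a)} ∧ dx_{(b)} ∧ dx_{(c)} with (a < b < c) sorted:
  d(-3*x*y - x*z - y^2) includes (∂/∂y)(-3*x*y - x*z - y^2) dy = (-3*x - 2*y) dy, which multiplied by dx ∧ dz gives (3*x + 2*y) dx ∧ dy ∧ dz
  d(x*(-2*y + z)) includes (∂/∂y)(x*(-2*y + z)) dy = (-2*x) dy, which multiplied by dx ∧ dw gives (2*x) dx ∧ dy ∧ dw
  d(x*(-2*y + z)) includes (∂/∂z)(x*(-2*y + z)) dz = (x) dz, which multiplied by dx ∧ dw gives (-x) dx ∧ dz ∧ dw
  d(w*x + 3*y*z) includes (∂/∂x)(w*x + 3*y*z) dx = (w) dx, which multiplied by dy ∧ dz gives (w) dx ∧ dy ∧ dz
  d(w*x + 3*y*z) includes (∂/∂w)(w*x + 3*y*z) dw = (x) dw, which multiplied by dy ∧ dz gives (x) dy ∧ dz ∧ dw
  d(-3*w*x - 2*y^2 - 3*z^2) includes (∂/∂x)(-3*w*x - 2*y^2 - 3*z^2) dx = (-3*w) dx, which multiplied by dy ∧ dw gives (-3*w) dx ∧ dy ∧ dw
  d(-3*w*x - 2*y^2 - 3*z^2) includes (∂/∂z)(-3*w*x - 2*y^2 - 3*z^2) dz = (-6*z) dz, which multiplied by dy ∧ dw gives (6*z) dy ∧ dz ∧ dw
  d(2*w^2 + y*z) includes (∂/∂y)(2*w^2 + y*z) dy = (z) dy, which multiplied by dz ∧ dw gives (z) dy ∧ dz ∧ dw
Collecting like 3-forms: d(omega) = (w + 3*x + 2*y) dx ∧ dy ∧ dz + (-3*w + 2*x) dx ∧ dy ∧ dw + (-x) dx ∧ dz ∧ dw + (x + 7*z) dy ∧ dz ∧ dw.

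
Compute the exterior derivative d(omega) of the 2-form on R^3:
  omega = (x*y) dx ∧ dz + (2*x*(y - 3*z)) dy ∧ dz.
d(omega) = (-x + 2*y - 6*z) dx ∧ dy ∧ dz

For a 2-form omega = sum_{i<j} g_{ij} dx_i ∧ dx_j, the exterior derivative is
  d(omega) = sum_{i<j} d(g_{ij}) ∧ dx_i ∧ dx_j = sum_{i<j, k} (∂g_{ij}/∂x_k) dx_k ∧ dx_i ∧ dx_j.
Expand each term, using dx_k ∧ dx_i ∧ dx_j = sgn(permutation) dx_{(a)} ∧ dx_{(b)} ∧ dx_{(c)} with (a < b < c) sorted:
  d(x*y) includes (∂/∂y)(x*y) dy = (x) dy, which multiplied by dx ∧ dz gives (-x) dx ∧ dy ∧ dz
  d(2*x*(y - 3*z)) includes (∂/∂x)(2*x*(y - 3*z)) dx = (2*y - 6*z) dx, which multiplied by dy ∧ dz gives (2*y - 6*z) dx ∧ dy ∧ dz
Collecting like 3-forms: d(omega) = (-x + 2*y - 6*z) dx ∧ dy ∧ dz.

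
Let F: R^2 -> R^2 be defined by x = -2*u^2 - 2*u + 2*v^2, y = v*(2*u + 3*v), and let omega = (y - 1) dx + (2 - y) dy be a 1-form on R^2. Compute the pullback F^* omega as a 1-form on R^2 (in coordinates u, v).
F^* omega = (-8*u^2*v - 16*u*v^2 - 4*u*v + 4*u - 6*v^3 - 6*v^2 + 4*v + 2) du + (-4*u^2*v - 10*u*v^2 + 4*u - 6*v^3 + 8*v) dv

Using F^*(f dg) = (f ∘ F) d(g ∘ F), substitute each coordinate x_i by F_i(u, v) in f_i, and replace dx_i by d F_i = (∂F_i/∂u) du + (∂F_i/∂v) dv.
  For the x component: f_1(F) = 2*u*v + 3*v^2 - 1; d F_1 = (-4*u - 2) du + (4*v) dv
  For the y component: f_2(F) = -2*u*v - 3*v^2 + 2; d F_2 = (2*v) du + (2*u + 6*v) dv
Combining and collecting du, dv coefficients:
  coeff of du: -8*u^2*v - 16*u*v^2 - 4*u*v + 4*u - 6*v^3 - 6*v^2 + 4*v + 2
  coeff of dv: -4*u^2*v - 10*u*v^2 + 4*u - 6*v^3 + 8*v
F^* omega = (-8*u^2*v - 16*u*v^2 - 4*u*v + 4*u - 6*v^3 - 6*v^2 + 4*v + 2) du + (-4*u^2*v - 10*u*v^2 + 4*u - 6*v^3 + 8*v) dv.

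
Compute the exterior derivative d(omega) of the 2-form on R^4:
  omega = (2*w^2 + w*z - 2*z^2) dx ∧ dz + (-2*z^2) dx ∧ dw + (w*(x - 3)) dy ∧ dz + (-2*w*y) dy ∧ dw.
d(omega) = (4*w + 5*z) dx ∧ dz ∧ dw + (w) dx ∧ dy ∧ dz + (x - 3) dy ∧ dz ∧ dw

For a 2-form omega = sum_{i<j} g_{ij} dx_i ∧ dx_j, the exterior derivative is
  d(omega) = sum_{i<j} d(g_{ij}) ∧ dx_i ∧ dx_j = sum_{i<j, k} (∂g_{ij}/∂x_k) dx_k ∧ dx_i ∧ dx_j.
Expand each term, using dx_k ∧ dx_i ∧ dx_j = sgn(permutation) dx_{(a)} ∧ dx_{(b)} ∧ dx_{(c)} with (a < b < c) sorted:
  d(2*w^2 + w*z - 2*z^2) includes (∂/∂w)(2*w^2 + w*z - 2*z^2) dw = (4*w + z) dw, which multiplied by dx ∧ dz gives (4*w + z) dx ∧ dz ∧ dw
  d(-2*z^2) includes (∂/∂z)(-2*z^2) dz = (-4*z) dz, which multiplied by dx ∧ dw gives (4*z) dx ∧ dz ∧ dw
  d(w*(x - 3)) includes (∂/∂x)(w*(x - 3)) dx = (w) dx, which multiplied by dy ∧ dz gives (w) dx ∧ dy ∧ dz
  d(w*(x - 3)) includes (∂/∂w)(w*(x - 3)) dw = (x - 3) dw, which multiplied by dy ∧ dz gives (x - 3) dy ∧ dz ∧ dw
Collecting like 3-forms: d(omega) = (4*w + 5*z) dx ∧ dz ∧ dw + (w) dx ∧ dy ∧ dz + (x - 3) dy ∧ dz ∧ dw.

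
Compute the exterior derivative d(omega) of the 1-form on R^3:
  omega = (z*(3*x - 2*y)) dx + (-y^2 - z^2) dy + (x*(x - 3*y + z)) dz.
d(omega) = (2*z) dx ∧ dy + (-x - y + z) dx ∧ dz + (-3*x + 2*z) dy ∧ dz

For a 1-form omega = sum_i f_i dx_i, the exterior derivative is
  d(omega) = sum_{i < j} (∂f_j/∂x_i - ∂f_i/∂x_j) dx_i ∧ dx_j.
  coefficient of dx ∧ dy: ∂f_2/∂x - ∂f_1/∂y = ∂(-y^2 - z^2)/∂x - ∂(z*(3*x - 2*y))/∂y = 2*z
  coefficient of dx ∧ dz: ∂f_3/∂x - ∂f_1/∂z = ∂(x*(x - 3*y + z))/∂x - ∂(z*(3*x - 2*y))/∂z = -x - y + z
  coefficient of dy ∧ dz: ∂f_3/∂y - ∂f_2/∂z = ∂(x*(x - 3*y + z))/∂y - ∂(-y^2 - z^2)/∂z = -3*x + 2*z
Assembling: d(omega) = (2*z) dx ∧ dy + (-x - y + z) dx ∧ dz + (-3*x + 2*z) dy ∧ dz.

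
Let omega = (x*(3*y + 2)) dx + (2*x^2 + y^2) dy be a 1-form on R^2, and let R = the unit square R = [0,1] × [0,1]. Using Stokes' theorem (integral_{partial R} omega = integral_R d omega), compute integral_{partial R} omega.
integral_(partial R) omega = 1/2

Stokes: integral_partial_R omega = integral_R d omega with d omega = (∂Q/∂x - ∂P/∂y) dx ∧ dy.
  ∂Q/∂x = 4*x
  ∂P/∂y = 3*x
  integrand = ∂Q/∂x - ∂P/∂y = x.
Integrating over R: integral_0^1 integral_0^1 (x) dx dy = 1/2.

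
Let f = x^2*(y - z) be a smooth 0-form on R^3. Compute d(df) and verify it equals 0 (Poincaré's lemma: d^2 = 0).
d(df) = 0

Step 1: df = sum_i (∂f/∂x_i) dx_i = (2*x*(y - z)) dx + (x^2) dy + (-x^2) dz.
Step 2: Apply d again. Using the 1-form formula, the coefficient of dx ∧ dy in d(df) is ∂^2 f/∂x ∂y - ∂^2 f/∂y ∂x = (2*x) - (2*x) = 0 (equality of mixed partials for smooth f).
Similarly for dx ∧ dz and dy ∧ dz — all coefficients vanish. So d(df) = 0.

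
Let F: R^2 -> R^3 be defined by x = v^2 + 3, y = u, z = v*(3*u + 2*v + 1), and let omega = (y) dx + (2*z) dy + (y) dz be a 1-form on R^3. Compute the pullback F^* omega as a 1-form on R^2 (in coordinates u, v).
F^* omega = (v*(9*u + 4*v + 2)) du + (u*(3*u + 6*v + 1)) dv

Using F^*(f dg) = (f ∘ F) d(g ∘ F), substitute each coordinate x_i by F_i(u, v) in f_i, and replace dx_i by d F_i = (∂F_i/∂u) du + (∂F_i/∂v) dv.
  For the x component: f_1(F) = u; d F_1 = (0) du + (2*v) dv
  For the y component: f_2(F) = 2*v*(3*u + 2*v + 1); d F_2 = (1) du + (0) dv
  For the z component: f_3(F) = u; d F_3 = (3*v) du + (3*u + 4*v + 1) dv
Combining and collecting du, dv coefficients:
  coeff of du: v*(9*u + 4*v + 2)
  coeff of dv: u*(3*u + 6*v + 1)
F^* omega = (v*(9*u + 4*v + 2)) du + (u*(3*u + 6*v + 1)) dv.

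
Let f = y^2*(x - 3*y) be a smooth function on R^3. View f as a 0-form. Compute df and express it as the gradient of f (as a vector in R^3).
df = (y^2) dx + (y*(2*x - 9*y)) dy + (0) dz; grad f = (y^2, y*(2*x - 9*y), 0)

For a 0-form f, d f = (∂f/∂x) dx + (∂f/∂y) dy + (∂f/∂z) dz. The components of the vector representation are exactly the entries of grad f in Cartesian coordinates:
  ∂f/∂x = y^2
  ∂f/∂y = y*(2*x - 9*y)
  ∂f/∂z = 0.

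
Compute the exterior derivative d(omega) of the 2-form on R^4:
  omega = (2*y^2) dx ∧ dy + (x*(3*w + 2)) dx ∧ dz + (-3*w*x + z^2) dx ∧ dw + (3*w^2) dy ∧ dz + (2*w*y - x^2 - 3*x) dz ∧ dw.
d(omega) = (x - 2*z - 3) dx ∧ dz ∧ dw + (8*w) dy ∧ dz ∧ dw

For a 2-form omega = sum_{i<j} g_{ij} dx_i ∧ dx_j, the exterior derivative is
  d(omega) = sum_{i<j} d(g_{ij}) ∧ dx_i ∧ dx_j = sum_{i<j, k} (∂g_{ij}/∂x_k) dx_k ∧ dx_i ∧ dx_j.
Expand each term, using dx_k ∧ dx_i ∧ dx_j = sgn(permutation) dx_{(a)} ∧ dx_{(b)} ∧ dx_{(c)} with (a < b < c) sorted:
  d(x*(3*w + 2)) includes (∂/∂w)(x*(3*w + 2)) dw = (3*x) dw, which multiplied by dx ∧ dz gives (3*x) dx ∧ dz ∧ dw
  d(-3*w*x + z^2) includes (∂/∂z)(-3*w*x + z^2) dz = (2*z) dz, which multiplied by dx ∧ dw gives (-2*z) dx ∧ dz ∧ dw
  d(3*w^2) includes (∂/∂w)(3*w^2) dw = (6*w) dw, which multiplied by dy ∧ dz gives (6*w) dy ∧ dz ∧ dw
  d(2*w*y - x^2 - 3*x) includes (∂/∂x)(2*w*y - x^2 - 3*x) dx = (-2*x - 3) dx, which multiplied by dz ∧ dw gives (-2*x - 3) dx ∧ dz ∧ dw
  d(2*w*y - x^2 - 3*x) includes (∂/∂y)(2*w*y - x^2 - 3*x) dy = (2*w) dy, which multiplied by dz ∧ dw gives (2*w) dy ∧ dz ∧ dw
Collecting like 3-forms: d(omega) = (x - 2*z - 3) dx ∧ dz ∧ dw + (8*w) dy ∧ dz ∧ dw.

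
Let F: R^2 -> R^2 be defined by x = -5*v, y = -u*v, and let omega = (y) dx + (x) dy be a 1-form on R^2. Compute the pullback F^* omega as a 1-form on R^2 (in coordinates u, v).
F^* omega = (5*v^2) du + (10*u*v) dv

Using F^*(f dg) = (f ∘ F) d(g ∘ F), substitute each coordinate x_i by F_i(u, v) in f_i, and replace dx_i by d F_i = (∂F_i/∂u) du + (∂F_i/∂v) dv.
  For the x component: f_1(F) = -u*v; d F_1 = (0) du + (-5) dv
  For the y component: f_2(F) = -5*v; d F_2 = (-v) du + (-u) dv
Combining and collecting du, dv coefficients:
  coeff of du: 5*v^2
  coeff of dv: 10*u*v
F^* omega = (5*v^2) du + (10*u*v) dv.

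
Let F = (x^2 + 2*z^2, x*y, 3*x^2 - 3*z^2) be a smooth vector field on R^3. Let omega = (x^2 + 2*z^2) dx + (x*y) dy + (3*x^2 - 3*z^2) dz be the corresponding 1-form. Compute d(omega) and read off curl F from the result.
d(omega) = (0) dy ∧ dz + (-6*x + 4*z) dz ∧ dx + (y) dx ∧ dy; curl F = (0, -6*x + 4*z, y)

d omega = sum_{i<j} (∂f_j/∂x_i - ∂f_i/∂x_j) dx_i ∧ dx_j. Under the identification (dy ∧ dz, dz ∧ dx, dx ∧ dy) ↔ (e_x, e_y, e_z), the coefficients are exactly the components of curl F. Compute:
  ∂R/∂y - ∂Q/∂z = (0) - (0) = 0
  ∂P/∂z - ∂R/∂x = (4*z) - (6*x) = -6*x + 4*z
  ∂Q/∂x - ∂P/∂y = (y) - (0) = y.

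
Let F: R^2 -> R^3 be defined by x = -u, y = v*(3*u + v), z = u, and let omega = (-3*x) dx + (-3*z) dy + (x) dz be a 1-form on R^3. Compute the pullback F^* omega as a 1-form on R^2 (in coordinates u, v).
F^* omega = (u*(-9*v - 4)) du + (3*u*(-3*u - 2*v)) dv

Using F^*(f dg) = (f ∘ F) d(g ∘ F), substitute each coordinate x_i by F_i(u, v) in f_i, and replace dx_i by d F_i = (∂F_i/∂u) du + (∂F_i/∂v) dv.
  For the x component: f_1(F) = 3*u; d F_1 = (-1) du + (0) dv
  For the y component: f_2(F) = -3*u; d F_2 = (3*v) du + (3*u + 2*v) dv
  For the z component: f_3(F) = -u; d F_3 = (1) du + (0) dv
Combining and collecting du, dv coefficients:
  coeff of du: u*(-9*v - 4)
  coeff of dv: 3*u*(-3*u - 2*v)
F^* omega = (u*(-9*v - 4)) du + (3*u*(-3*u - 2*v)) dv.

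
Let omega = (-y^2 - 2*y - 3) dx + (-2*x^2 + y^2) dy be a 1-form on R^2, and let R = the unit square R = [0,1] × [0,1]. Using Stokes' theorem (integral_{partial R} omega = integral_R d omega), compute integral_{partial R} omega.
integral_(partial R) omega = 1

Stokes: integral_partial_R omega = integral_R d omega with d omega = (∂Q/∂x - ∂P/∂y) dx ∧ dy.
  ∂Q/∂x = -4*x
  ∂P/∂y = -2*y - 2
  integrand = ∂Q/∂x - ∂P/∂y = -4*x + 2*y + 2.
Integrating over R: integral_0^1 integral_0^1 (-4*x + 2*y + 2) dx dy = 1.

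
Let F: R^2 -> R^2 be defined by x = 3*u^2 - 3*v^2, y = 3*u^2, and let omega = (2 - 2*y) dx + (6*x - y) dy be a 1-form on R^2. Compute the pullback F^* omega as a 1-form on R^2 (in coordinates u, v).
F^* omega = (6*u*(9*u^2 - 18*v^2 + 2)) du + (12*v*(3*u^2 - 1)) dv

Using F^*(f dg) = (f ∘ F) d(g ∘ F), substitute each coordinate x_i by F_i(u, v) in f_i, and replace dx_i by d F_i = (∂F_i/∂u) du + (∂F_i/∂v) dv.
  For the x component: f_1(F) = 2 - 6*u^2; d F_1 = (6*u) du + (-6*v) dv
  For the y component: f_2(F) = 15*u^2 - 18*v^2; d F_2 = (6*u) du + (0) dv
Combining and collecting du, dv coefficients:
  coeff of du: 6*u*(9*u^2 - 18*v^2 + 2)
  coeff of dv: 12*v*(3*u^2 - 1)
F^* omega = (6*u*(9*u^2 - 18*v^2 + 2)) du + (12*v*(3*u^2 - 1)) dv.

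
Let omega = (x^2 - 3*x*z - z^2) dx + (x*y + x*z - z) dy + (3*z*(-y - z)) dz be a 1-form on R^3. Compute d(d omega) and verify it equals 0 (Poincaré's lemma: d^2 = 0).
d(d omega) = 0

Step 1: d omega = sum_{i<j} (∂f_j/∂x_i - ∂f_i/∂x_j) dx_i ∧ dx_j:
  coeff of dx ∧ dy: y + z
  coeff of dx ∧ dz: 3*x + 2*z
  coeff of dy ∧ dz: -x - 3*z + 1
Step 2: Apply d again to each 2-form coefficient. The only possible 3-form in R^3 is dx ∧ dy ∧ dz, with coefficient
  ∂(coeff of dy∧dz)/∂x - ∂(coeff of dx∧dz)/∂y + ∂(coeff of dx∧dy)/∂z
  = ∂/∂x (-x - 3*z + 1) - ∂/∂y (3*x + 2*z) + ∂/∂z (y + z).
Each of these terms simplifies to sums of mixed partials that cancel in pairs. The result is 0 (by equality of mixed partials for smooth functions — Schwarz / Clairaut).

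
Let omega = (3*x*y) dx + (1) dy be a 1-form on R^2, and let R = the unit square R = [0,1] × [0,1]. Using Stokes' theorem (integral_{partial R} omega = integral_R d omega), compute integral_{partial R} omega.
integral_(partial R) omega = -3/2

Stokes: integral_partial_R omega = integral_R d omega with d omega = (∂Q/∂x - ∂P/∂y) dx ∧ dy.
  ∂Q/∂x = 0
  ∂P/∂y = 3*x
  integrand = ∂Q/∂x - ∂P/∂y = -3*x.
Integrating over R: integral_0^1 integral_0^1 (-3*x) dx dy = -3/2.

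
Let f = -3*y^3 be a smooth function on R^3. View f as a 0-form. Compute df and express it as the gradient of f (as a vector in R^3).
df = (0) dx + (-9*y^2) dy + (0) dz; grad f = (0, -9*y^2, 0)

For a 0-form f, d f = (∂f/∂x) dx + (∂f/∂y) dy + (∂f/∂z) dz. The components of the vector representation are exactly the entries of grad f in Cartesian coordinates:
  ∂f/∂x = 0
  ∂f/∂y = -9*y^2
  ∂f/∂z = 0.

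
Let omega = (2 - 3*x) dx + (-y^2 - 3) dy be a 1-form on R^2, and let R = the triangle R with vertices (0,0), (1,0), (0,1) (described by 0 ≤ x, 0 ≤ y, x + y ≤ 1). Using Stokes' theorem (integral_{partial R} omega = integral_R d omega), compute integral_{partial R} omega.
integral_(partial R) omega = 0

Stokes: integral_partial_R omega = integral_R d omega with d omega = (∂Q/∂x - ∂P/∂y) dx ∧ dy.
  ∂Q/∂x = 0
  ∂P/∂y = 0
  integrand = ∂Q/∂x - ∂P/∂y = 0.
Integrating over R: integral_0^1 integral_0^{1-x} (0) dy dx = 0.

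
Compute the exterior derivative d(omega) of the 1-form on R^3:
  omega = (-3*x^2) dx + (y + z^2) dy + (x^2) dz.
d(omega) = (2*x) dx ∧ dz + (-2*z) dy ∧ dz

For a 1-form omega = sum_i f_i dx_i, the exterior derivative is
  d(omega) = sum_{i < j} (∂f_j/∂x_i - ∂f_i/∂x_j) dx_i ∧ dx_j.
  coefficient of dx ∧ dz: ∂f_3/∂x - ∂f_1/∂z = ∂(x^2)/∂x - ∂(-3*x^2)/∂z = 2*x
  coefficient of dy ∧ dz: ∂f_3/∂y - ∂f_2/∂z = ∂(x^2)/∂y - ∂(y + z^2)/∂z = -2*z
Assembling: d(omega) = (2*x) dx ∧ dz + (-2*z) dy ∧ dz.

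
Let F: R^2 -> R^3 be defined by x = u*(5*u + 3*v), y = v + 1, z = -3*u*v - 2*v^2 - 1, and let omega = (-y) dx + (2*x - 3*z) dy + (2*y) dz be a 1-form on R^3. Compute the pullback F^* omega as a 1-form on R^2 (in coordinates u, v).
F^* omega = (-10*u*v - 10*u - 9*v^2 - 9*v) du + (10*u^2 + 6*u*v - 9*u - 2*v^2 - 8*v + 3) dv

Using F^*(f dg) = (f ∘ F) d(g ∘ F), substitute each coordinate x_i by F_i(u, v) in f_i, and replace dx_i by d F_i = (∂F_i/∂u) du + (∂F_i/∂v) dv.
  For the x component: f_1(F) = -v - 1; d F_1 = (10*u + 3*v) du + (3*u) dv
  For the y component: f_2(F) = 10*u^2 + 15*u*v + 6*v^2 + 3; d F_2 = (0) du + (1) dv
  For the z component: f_3(F) = 2*v + 2; d F_3 = (-3*v) du + (-3*u - 4*v) dv
Combining and collecting du, dv coefficients:
  coeff of du: -10*u*v - 10*u - 9*v^2 - 9*v
  coeff of dv: 10*u^2 + 6*u*v - 9*u - 2*v^2 - 8*v + 3
F^* omega = (-10*u*v - 10*u - 9*v^2 - 9*v) du + (10*u^2 + 6*u*v - 9*u - 2*v^2 - 8*v + 3) dv.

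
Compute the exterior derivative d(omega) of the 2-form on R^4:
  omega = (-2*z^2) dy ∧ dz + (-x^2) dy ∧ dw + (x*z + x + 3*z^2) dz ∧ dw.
d(omega) = (-2*x) dx ∧ dy ∧ dw + (z + 1) dx ∧ dz ∧ dw

For a 2-form omega = sum_{i<j} g_{ij} dx_i ∧ dx_j, the exterior derivative is
  d(omega) = sum_{i<j} d(g_{ij}) ∧ dx_i ∧ dx_j = sum_{i<j, k} (∂g_{ij}/∂x_k) dx_k ∧ dx_i ∧ dx_j.
Expand each term, using dx_k ∧ dx_i ∧ dx_j = sgn(permutation) dx_{(a)} ∧ dx_{(b)} ∧ dx_{(c)} with (a < b < c) sorted:
  d(-x^2) includes (∂/∂x)(-x^2) dx = (-2*x) dx, which multiplied by dy ∧ dw gives (-2*x) dx ∧ dy ∧ dw
  d(x*z + x + 3*z^2) includes (∂/∂x)(x*z + x + 3*z^2) dx = (z + 1) dx, which multiplied by dz ∧ dw gives (z + 1) dx ∧ dz ∧ dw
Collecting like 3-forms: d(omega) = (-2*x) dx ∧ dy ∧ dw + (z + 1) dx ∧ dz ∧ dw.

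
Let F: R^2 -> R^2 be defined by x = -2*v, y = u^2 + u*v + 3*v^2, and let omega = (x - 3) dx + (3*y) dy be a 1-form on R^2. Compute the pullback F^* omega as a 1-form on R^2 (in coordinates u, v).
F^* omega = (6*u^3 + 9*u^2*v + 21*u*v^2 + 9*v^3) du + (3*u^3 + 21*u^2*v + 27*u*v^2 + 54*v^3 + 4*v + 6) dv

Using F^*(f dg) = (f ∘ F) d(g ∘ F), substitute each coordinate x_i by F_i(u, v) in f_i, and replace dx_i by d F_i = (∂F_i/∂u) du + (∂F_i/∂v) dv.
  For the x component: f_1(F) = -2*v - 3; d F_1 = (0) du + (-2) dv
  For the y component: f_2(F) = 3*u^2 + 3*u*v + 9*v^2; d F_2 = (2*u + v) du + (u + 6*v) dv
Combining and collecting du, dv coefficients:
  coeff of du: 6*u^3 + 9*u^2*v + 21*u*v^2 + 9*v^3
  coeff of dv: 3*u^3 + 21*u^2*v + 27*u*v^2 + 54*v^3 + 4*v + 6
F^* omega = (6*u^3 + 9*u^2*v + 21*u*v^2 + 9*v^3) du + (3*u^3 + 21*u^2*v + 27*u*v^2 + 54*v^3 + 4*v + 6) dv.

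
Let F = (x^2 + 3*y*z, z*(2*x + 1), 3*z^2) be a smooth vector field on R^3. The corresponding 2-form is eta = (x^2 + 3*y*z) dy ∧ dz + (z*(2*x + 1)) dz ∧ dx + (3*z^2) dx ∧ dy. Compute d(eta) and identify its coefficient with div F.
d(eta) = (2*x + 6*z) dx ∧ dy ∧ dz; div F = 2*x + 6*z

For a 2-form in R^3 of the form above, applying d gives a 3-form with coefficient ∂P/∂x + ∂Q/∂y + ∂R/∂z:
  ∂P/∂x = 2*x
  ∂Q/∂y = 0
  ∂R/∂z = 6*z
Sum = 2*x + 6*z, which is exactly div F.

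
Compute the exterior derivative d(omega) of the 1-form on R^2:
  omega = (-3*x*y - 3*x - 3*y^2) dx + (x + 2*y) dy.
d(omega) = (3*x + 6*y + 1) dx ∧ dy

For a 1-form omega = sum_i f_i dx_i, the exterior derivative is
  d(omega) = sum_{i < j} (∂f_j/∂x_i - ∂f_i/∂x_j) dx_i ∧ dx_j.
  coefficient of dx ∧ dy: ∂f_2/∂x - ∂f_1/∂y = ∂(x + 2*y)/∂x - ∂(-3*x*y - 3*x - 3*y^2)/∂y = 3*x + 6*y + 1
Assembling: d(omega) = (3*x + 6*y + 1) dx ∧ dy.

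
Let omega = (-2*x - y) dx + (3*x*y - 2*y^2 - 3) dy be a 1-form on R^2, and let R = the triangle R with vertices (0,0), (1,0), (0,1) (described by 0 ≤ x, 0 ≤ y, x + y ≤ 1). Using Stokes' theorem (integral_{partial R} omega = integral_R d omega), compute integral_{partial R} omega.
integral_(partial R) omega = 1

Stokes: integral_partial_R omega = integral_R d omega with d omega = (∂Q/∂x - ∂P/∂y) dx ∧ dy.
  ∂Q/∂x = 3*y
  ∂P/∂y = -1
  integrand = ∂Q/∂x - ∂P/∂y = 3*y + 1.
Integrating over R: integral_0^1 integral_0^{1-x} (3*y + 1) dy dx = 1.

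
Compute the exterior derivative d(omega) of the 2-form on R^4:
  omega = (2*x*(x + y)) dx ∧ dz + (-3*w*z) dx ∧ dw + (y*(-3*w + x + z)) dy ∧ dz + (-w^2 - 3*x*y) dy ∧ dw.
d(omega) = (-2*x + y) dx ∧ dy ∧ dz + (3*w) dx ∧ dz ∧ dw + (-3*y) dy ∧ dz ∧ dw + (-3*y) dx ∧ dy ∧ dw

For a 2-form omega = sum_{i<j} g_{ij} dx_i ∧ dx_j, the exterior derivative is
  d(omega) = sum_{i<j} d(g_{ij}) ∧ dx_i ∧ dx_j = sum_{i<j, k} (∂g_{ij}/∂x_k) dx_k ∧ dx_i ∧ dx_j.
Expand each term, using dx_k ∧ dx_i ∧ dx_j = sgn(permutation) dx_{(a)} ∧ dx_{(b)} ∧ dx_{(c)} with (a < b < c) sorted:
  d(2*x*(x + y)) includes (∂/∂y)(2*x*(x + y)) dy = (2*x) dy, which multiplied by dx ∧ dz gives (-2*x) dx ∧ dy ∧ dz
  d(-3*w*z) includes (∂/∂z)(-3*w*z) dz = (-3*w) dz, which multiplied by dx ∧ dw gives (3*w) dx ∧ dz ∧ dw
  d(y*(-3*w + x + z)) includes (∂/∂x)(y*(-3*w + x + z)) dx = (y) dx, which multiplied by dy ∧ dz gives (y) dx ∧ dy ∧ dz
  d(y*(-3*w + x + z)) includes (∂/∂w)(y*(-3*w + x + z)) dw = (-3*y) dw, which multiplied by dy ∧ dz gives (-3*y) dy ∧ dz ∧ dw
  d(-w^2 - 3*x*y) includes (∂/∂x)(-w^2 - 3*x*y) dx = (-3*y) dx, which multiplied by dy ∧ dw gives (-3*y) dx ∧ dy ∧ dw
Collecting like 3-forms: d(omega) = (-2*x + y) dx ∧ dy ∧ dz + (3*w) dx ∧ dz ∧ dw + (-3*y) dy ∧ dz ∧ dw + (-3*y) dx ∧ dy ∧ dw.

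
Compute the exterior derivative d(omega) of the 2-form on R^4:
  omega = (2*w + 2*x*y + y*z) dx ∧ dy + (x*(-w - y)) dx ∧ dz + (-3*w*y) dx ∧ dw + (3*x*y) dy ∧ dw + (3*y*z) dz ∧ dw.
d(omega) = (x + y) dx ∧ dy ∧ dz + (3*w + 3*y + 2) dx ∧ dy ∧ dw + (-x) dx ∧ dz ∧ dw + (3*z) dy ∧ dz ∧ dw

For a 2-form omega = sum_{i<j} g_{ij} dx_i ∧ dx_j, the exterior derivative is
  d(omega) = sum_{i<j} d(g_{ij}) ∧ dx_i ∧ dx_j = sum_{i<j, k} (∂g_{ij}/∂x_k) dx_k ∧ dx_i ∧ dx_j.
Expand each term, using dx_k ∧ dx_i ∧ dx_j = sgn(permutation) dx_{(a)} ∧ dx_{(b)} ∧ dx_{(c)} with (a < b < c) sorted:
  d(2*w + 2*x*y + y*z) includes (∂/∂z)(2*w + 2*x*y + y*z) dz = (y) dz, which multiplied by dx ∧ dy gives (y) dx ∧ dy ∧ dz
  d(2*w + 2*x*y + y*z) includes (∂/∂w)(2*w + 2*x*y + y*z) dw = (2) dw, which multiplied by dx ∧ dy gives (2) dx ∧ dy ∧ dw
  d(x*(-w - y)) includes (∂/∂y)(x*(-w - y)) dy = (-x) dy, which multiplied by dx ∧ dz gives (x) dx ∧ dy ∧ dz
  d(x*(-w - y)) includes (∂/∂w)(x*(-w - y)) dw = (-x) dw, which multiplied by dx ∧ dz gives (-x) dx ∧ dz ∧ dw
  d(-3*w*y) includes (∂/∂y)(-3*w*y) dy = (-3*w) dy, which multiplied by dx ∧ dw gives (3*w) dx ∧ dy ∧ dw
  d(3*x*y) includes (∂/∂x)(3*x*y) dx = (3*y) dx, which multiplied by dy ∧ dw gives (3*y) dx ∧ dy ∧ dw
  d(3*y*z) includes (∂/∂y)(3*y*z) dy = (3*z) dy, which multiplied by dz ∧ dw gives (3*z) dy ∧ dz ∧ dw
Collecting like 3-forms: d(omega) = (x + y) dx ∧ dy ∧ dz + (3*w + 3*y + 2) dx ∧ dy ∧ dw + (-x) dx ∧ dz ∧ dw + (3*z) dy ∧ dz ∧ dw.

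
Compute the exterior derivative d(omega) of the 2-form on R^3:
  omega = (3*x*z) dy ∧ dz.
d(omega) = (3*z) dx ∧ dy ∧ dz

For a 2-form omega = sum_{i<j} g_{ij} dx_i ∧ dx_j, the exterior derivative is
  d(omega) = sum_{i<j} d(g_{ij}) ∧ dx_i ∧ dx_j = sum_{i<j, k} (∂g_{ij}/∂x_k) dx_k ∧ dx_i ∧ dx_j.
Expand each term, using dx_k ∧ dx_i ∧ dx_j = sgn(permutation) dx_{(a)} ∧ dx_{(b)} ∧ dx_{(c)} with (a < b < c) sorted:
  d(3*x*z) includes (∂/∂x)(3*x*z) dx = (3*z) dx, which multiplied by dy ∧ dz gives (3*z) dx ∧ dy ∧ dz
Collecting like 3-forms: d(omega) = (3*z) dx ∧ dy ∧ dz.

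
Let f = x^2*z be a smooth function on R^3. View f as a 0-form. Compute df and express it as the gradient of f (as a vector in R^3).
df = (2*x*z) dx + (0) dy + (x^2) dz; grad f = (2*x*z, 0, x^2)

For a 0-form f, d f = (∂f/∂x) dx + (∂f/∂y) dy + (∂f/∂z) dz. The components of the vector representation are exactly the entries of grad f in Cartesian coordinates:
  ∂f/∂x = 2*x*z
  ∂f/∂y = 0
  ∂f/∂z = x^2.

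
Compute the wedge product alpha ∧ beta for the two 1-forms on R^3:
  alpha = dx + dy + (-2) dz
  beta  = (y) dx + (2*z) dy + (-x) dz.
alpha ∧ beta = (-y + 2*z) dx ∧ dy + (-x + 2*y) dx ∧ dz + (-x + 4*z) dy ∧ dz

Distribute the wedge, using dx_i ∧ dx_j = -dx_j ∧ dx_i and dx_i ∧ dx_i = 0. For each pair (i, j) with i < j, the coefficient of dx_i ∧ dx_j in alpha ∧ beta is (alpha_i * beta_j - alpha_j * beta_i). Collecting: alpha ∧ beta = (-y + 2*z) dx ∧ dy + (-x + 2*y) dx ∧ dz + (-x + 4*z) dy ∧ dz.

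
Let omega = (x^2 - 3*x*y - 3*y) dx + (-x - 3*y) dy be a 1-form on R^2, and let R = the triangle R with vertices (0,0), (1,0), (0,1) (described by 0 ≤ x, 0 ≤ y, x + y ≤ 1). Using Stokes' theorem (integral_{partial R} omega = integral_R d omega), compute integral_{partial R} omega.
integral_(partial R) omega = 3/2

Stokes: integral_partial_R omega = integral_R d omega with d omega = (∂Q/∂x - ∂P/∂y) dx ∧ dy.
  ∂Q/∂x = -1
  ∂P/∂y = -3*x - 3
  integrand = ∂Q/∂x - ∂P/∂y = 3*x + 2.
Integrating over R: integral_0^1 integral_0^{1-x} (3*x + 2) dy dx = 3/2.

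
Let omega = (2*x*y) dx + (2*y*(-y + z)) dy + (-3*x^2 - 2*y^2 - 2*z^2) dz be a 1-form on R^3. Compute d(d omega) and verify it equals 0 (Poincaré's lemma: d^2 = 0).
d(d omega) = 0

Step 1: d omega = sum_{i<j} (∂f_j/∂x_i - ∂f_i/∂x_j) dx_i ∧ dx_j:
  coeff of dx ∧ dy: -2*x
  coeff of dx ∧ dz: -6*x
  coeff of dy ∧ dz: -6*y
Step 2: Apply d again to each 2-form coefficient. The only possible 3-form in R^3 is dx ∧ dy ∧ dz, with coefficient
  ∂(coeff of dy∧dz)/∂x - ∂(coeff of dx∧dz)/∂y + ∂(coeff of dx∧dy)/∂z
  = ∂/∂x (-6*y) - ∂/∂y (-6*x) + ∂/∂z (-2*x).
Each of these terms simplifies to sums of mixed partials that cancel in pairs. The result is 0 (by equality of mixed partials for smooth functions — Schwarz / Clairaut).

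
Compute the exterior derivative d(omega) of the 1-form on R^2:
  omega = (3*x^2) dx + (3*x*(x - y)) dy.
d(omega) = (6*x - 3*y) dx ∧ dy

For a 1-form omega = sum_i f_i dx_i, the exterior derivative is
  d(omega) = sum_{i < j} (∂f_j/∂x_i - ∂f_i/∂x_j) dx_i ∧ dx_j.
  coefficient of dx ∧ dy: ∂f_2/∂x - ∂f_1/∂y = ∂(3*x*(x - y))/∂x - ∂(3*x^2)/∂y = 6*x - 3*y
Assembling: d(omega) = (6*x - 3*y) dx ∧ dy.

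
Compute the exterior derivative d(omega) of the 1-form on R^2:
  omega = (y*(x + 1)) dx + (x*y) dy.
d(omega) = (-x + y - 1) dx ∧ dy

For a 1-form omega = sum_i f_i dx_i, the exterior derivative is
  d(omega) = sum_{i < j} (∂f_j/∂x_i - ∂f_i/∂x_j) dx_i ∧ dx_j.
  coefficient of dx ∧ dy: ∂f_2/∂x - ∂f_1/∂y = ∂(x*y)/∂x - ∂(y*(x + 1))/∂y = -x + y - 1
Assembling: d(omega) = (-x + y - 1) dx ∧ dy.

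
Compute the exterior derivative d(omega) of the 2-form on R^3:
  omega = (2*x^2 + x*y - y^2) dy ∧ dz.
d(omega) = (4*x + y) dx ∧ dy ∧ dz

For a 2-form omega = sum_{i<j} g_{ij} dx_i ∧ dx_j, the exterior derivative is
  d(omega) = sum_{i<j} d(g_{ij}) ∧ dx_i ∧ dx_j = sum_{i<j, k} (∂g_{ij}/∂x_k) dx_k ∧ dx_i ∧ dx_j.
Expand each term, using dx_k ∧ dx_i ∧ dx_j = sgn(permutation) dx_{(a)} ∧ dx_{(b)} ∧ dx_{(c)} with (a < b < c) sorted:
  d(2*x^2 + x*y - y^2) includes (∂/∂x)(2*x^2 + x*y - y^2) dx = (4*x + y) dx, which multiplied by dy ∧ dz gives (4*x + y) dx ∧ dy ∧ dz
Collecting like 3-forms: d(omega) = (4*x + y) dx ∧ dy ∧ dz.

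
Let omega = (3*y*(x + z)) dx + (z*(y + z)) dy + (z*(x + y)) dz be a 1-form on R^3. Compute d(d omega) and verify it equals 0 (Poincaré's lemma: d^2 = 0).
d(d omega) = 0

Step 1: d omega = sum_{i<j} (∂f_j/∂x_i - ∂f_i/∂x_j) dx_i ∧ dx_j:
  coeff of dx ∧ dy: -3*x - 3*z
  coeff of dx ∧ dz: -3*y + z
  coeff of dy ∧ dz: -y - z
Step 2: Apply d again to each 2-form coefficient. The only possible 3-form in R^3 is dx ∧ dy ∧ dz, with coefficient
  ∂(coeff of dy∧dz)/∂x - ∂(coeff of dx∧dz)/∂y + ∂(coeff of dx∧dy)/∂z
  = ∂/∂x (-y - z) - ∂/∂y (-3*y + z) + ∂/∂z (-3*x - 3*z).
Each of these terms simplifies to sums of mixed partials that cancel in pairs. The result is 0 (by equality of mixed partials for smooth functions — Schwarz / Clairaut).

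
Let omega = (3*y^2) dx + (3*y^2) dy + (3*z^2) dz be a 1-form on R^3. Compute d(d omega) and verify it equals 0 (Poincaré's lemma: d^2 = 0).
d(d omega) = 0

Step 1: d omega = sum_{i<j} (∂f_j/∂x_i - ∂f_i/∂x_j) dx_i ∧ dx_j:
  coeff of dx ∧ dy: -6*y
  coeff of dx ∧ dz: 0
  coeff of dy ∧ dz: 0
Step 2: Apply d again to each 2-form coefficient. The only possible 3-form in R^3 is dx ∧ dy ∧ dz, with coefficient
  ∂(coeff of dy∧dz)/∂x - ∂(coeff of dx∧dz)/∂y + ∂(coeff of dx∧dy)/∂z
  = ∂/∂x (0) - ∂/∂y (0) + ∂/∂z (-6*y).
Each of these terms simplifies to sums of mixed partials that cancel in pairs. The result is 0 (by equality of mixed partials for smooth functions — Schwarz / Clairaut).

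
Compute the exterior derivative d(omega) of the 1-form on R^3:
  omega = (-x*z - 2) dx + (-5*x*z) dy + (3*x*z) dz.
d(omega) = (-5*z) dx ∧ dy + (x + 3*z) dx ∧ dz + (5*x) dy ∧ dz

For a 1-form omega = sum_i f_i dx_i, the exterior derivative is
  d(omega) = sum_{i < j} (∂f_j/∂x_i - ∂f_i/∂x_j) dx_i ∧ dx_j.
  coefficient of dx ∧ dy: ∂f_2/∂x - ∂f_1/∂y = ∂(-5*x*z)/∂x - ∂(-x*z - 2)/∂y = -5*z
  coefficient of dx ∧ dz: ∂f_3/∂x - ∂f_1/∂z = ∂(3*x*z)/∂x - ∂(-x*z - 2)/∂z = x + 3*z
  coefficient of dy ∧ dz: ∂f_3/∂y - ∂f_2/∂z = ∂(3*x*z)/∂y - ∂(-5*x*z)/∂z = 5*x
Assembling: d(omega) = (-5*z) dx ∧ dy + (x + 3*z) dx ∧ dz + (5*x) dy ∧ dz.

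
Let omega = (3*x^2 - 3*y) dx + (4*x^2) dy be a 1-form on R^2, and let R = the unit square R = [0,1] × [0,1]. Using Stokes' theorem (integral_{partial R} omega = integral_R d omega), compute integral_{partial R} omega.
integral_(partial R) omega = 7

Stokes: integral_partial_R omega = integral_R d omega with d omega = (∂Q/∂x - ∂P/∂y) dx ∧ dy.
  ∂Q/∂x = 8*x
  ∂P/∂y = -3
  integrand = ∂Q/∂x - ∂P/∂y = 8*x + 3.
Integrating over R: integral_0^1 integral_0^1 (8*x + 3) dx dy = 7.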